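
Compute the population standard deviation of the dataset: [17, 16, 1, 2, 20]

8.0349

Step 1: Compute the mean: 11.2
Step 2: Sum of squared deviations from the mean: 322.8
Step 3: Population variance = 322.8 / 5 = 64.56
Step 4: Standard deviation = sqrt(64.56) = 8.0349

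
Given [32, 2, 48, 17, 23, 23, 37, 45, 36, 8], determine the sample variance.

232.1

Step 1: Compute the mean: (32 + 2 + 48 + 17 + 23 + 23 + 37 + 45 + 36 + 8) / 10 = 27.1
Step 2: Compute squared deviations from the mean:
  (32 - 27.1)^2 = 24.01
  (2 - 27.1)^2 = 630.01
  (48 - 27.1)^2 = 436.81
  (17 - 27.1)^2 = 102.01
  (23 - 27.1)^2 = 16.81
  (23 - 27.1)^2 = 16.81
  (37 - 27.1)^2 = 98.01
  (45 - 27.1)^2 = 320.41
  (36 - 27.1)^2 = 79.21
  (8 - 27.1)^2 = 364.81
Step 3: Sum of squared deviations = 2088.9
Step 4: Sample variance = 2088.9 / 9 = 232.1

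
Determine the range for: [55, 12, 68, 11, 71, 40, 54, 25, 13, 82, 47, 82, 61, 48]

71

Step 1: Identify the maximum value: max = 82
Step 2: Identify the minimum value: min = 11
Step 3: Range = max - min = 82 - 11 = 71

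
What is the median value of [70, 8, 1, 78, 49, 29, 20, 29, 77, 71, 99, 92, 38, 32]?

43.5

Step 1: Sort the data in ascending order: [1, 8, 20, 29, 29, 32, 38, 49, 70, 71, 77, 78, 92, 99]
Step 2: The number of values is n = 14.
Step 3: Since n is even, the median is the average of positions 7 and 8:
  Median = (38 + 49) / 2 = 43.5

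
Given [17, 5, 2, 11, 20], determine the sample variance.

58.5

Step 1: Compute the mean: (17 + 5 + 2 + 11 + 20) / 5 = 11
Step 2: Compute squared deviations from the mean:
  (17 - 11)^2 = 36
  (5 - 11)^2 = 36
  (2 - 11)^2 = 81
  (11 - 11)^2 = 0
  (20 - 11)^2 = 81
Step 3: Sum of squared deviations = 234
Step 4: Sample variance = 234 / 4 = 58.5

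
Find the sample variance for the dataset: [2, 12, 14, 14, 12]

25.2

Step 1: Compute the mean: (2 + 12 + 14 + 14 + 12) / 5 = 10.8
Step 2: Compute squared deviations from the mean:
  (2 - 10.8)^2 = 77.44
  (12 - 10.8)^2 = 1.44
  (14 - 10.8)^2 = 10.24
  (14 - 10.8)^2 = 10.24
  (12 - 10.8)^2 = 1.44
Step 3: Sum of squared deviations = 100.8
Step 4: Sample variance = 100.8 / 4 = 25.2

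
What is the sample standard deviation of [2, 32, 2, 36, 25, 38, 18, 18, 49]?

16.0788

Step 1: Compute the mean: 24.4444
Step 2: Sum of squared deviations from the mean: 2068.2222
Step 3: Sample variance = 2068.2222 / 8 = 258.5278
Step 4: Standard deviation = sqrt(258.5278) = 16.0788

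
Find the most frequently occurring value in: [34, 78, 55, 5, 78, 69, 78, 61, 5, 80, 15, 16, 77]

78

Step 1: Count the frequency of each value:
  5: appears 2 time(s)
  15: appears 1 time(s)
  16: appears 1 time(s)
  34: appears 1 time(s)
  55: appears 1 time(s)
  61: appears 1 time(s)
  69: appears 1 time(s)
  77: appears 1 time(s)
  78: appears 3 time(s)
  80: appears 1 time(s)
Step 2: The value 78 appears most frequently (3 times).
Step 3: Mode = 78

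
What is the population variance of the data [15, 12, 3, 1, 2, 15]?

37.3333

Step 1: Compute the mean: (15 + 12 + 3 + 1 + 2 + 15) / 6 = 8
Step 2: Compute squared deviations from the mean:
  (15 - 8)^2 = 49
  (12 - 8)^2 = 16
  (3 - 8)^2 = 25
  (1 - 8)^2 = 49
  (2 - 8)^2 = 36
  (15 - 8)^2 = 49
Step 3: Sum of squared deviations = 224
Step 4: Population variance = 224 / 6 = 37.3333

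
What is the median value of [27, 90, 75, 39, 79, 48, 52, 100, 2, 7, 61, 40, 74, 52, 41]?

52

Step 1: Sort the data in ascending order: [2, 7, 27, 39, 40, 41, 48, 52, 52, 61, 74, 75, 79, 90, 100]
Step 2: The number of values is n = 15.
Step 3: Since n is odd, the median is the middle value at position 8: 52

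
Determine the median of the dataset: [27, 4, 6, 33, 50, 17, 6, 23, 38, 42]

25

Step 1: Sort the data in ascending order: [4, 6, 6, 17, 23, 27, 33, 38, 42, 50]
Step 2: The number of values is n = 10.
Step 3: Since n is even, the median is the average of positions 5 and 6:
  Median = (23 + 27) / 2 = 25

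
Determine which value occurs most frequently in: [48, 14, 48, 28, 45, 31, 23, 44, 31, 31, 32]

31

Step 1: Count the frequency of each value:
  14: appears 1 time(s)
  23: appears 1 time(s)
  28: appears 1 time(s)
  31: appears 3 time(s)
  32: appears 1 time(s)
  44: appears 1 time(s)
  45: appears 1 time(s)
  48: appears 2 time(s)
Step 2: The value 31 appears most frequently (3 times).
Step 3: Mode = 31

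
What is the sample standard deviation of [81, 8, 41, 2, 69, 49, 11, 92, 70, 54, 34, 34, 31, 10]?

28.7131

Step 1: Compute the mean: 41.8571
Step 2: Sum of squared deviations from the mean: 10717.7143
Step 3: Sample variance = 10717.7143 / 13 = 824.4396
Step 4: Standard deviation = sqrt(824.4396) = 28.7131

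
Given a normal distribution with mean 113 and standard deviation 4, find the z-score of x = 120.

1.75

Step 1: Recall the z-score formula: z = (x - mu) / sigma
Step 2: Substitute values: z = (120 - 113) / 4
Step 3: z = 7 / 4 = 1.75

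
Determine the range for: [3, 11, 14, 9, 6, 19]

16

Step 1: Identify the maximum value: max = 19
Step 2: Identify the minimum value: min = 3
Step 3: Range = max - min = 19 - 3 = 16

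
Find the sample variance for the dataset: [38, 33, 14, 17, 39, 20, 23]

105.2381

Step 1: Compute the mean: (38 + 33 + 14 + 17 + 39 + 20 + 23) / 7 = 26.2857
Step 2: Compute squared deviations from the mean:
  (38 - 26.2857)^2 = 137.2245
  (33 - 26.2857)^2 = 45.0816
  (14 - 26.2857)^2 = 150.9388
  (17 - 26.2857)^2 = 86.2245
  (39 - 26.2857)^2 = 161.6531
  (20 - 26.2857)^2 = 39.5102
  (23 - 26.2857)^2 = 10.7959
Step 3: Sum of squared deviations = 631.4286
Step 4: Sample variance = 631.4286 / 6 = 105.2381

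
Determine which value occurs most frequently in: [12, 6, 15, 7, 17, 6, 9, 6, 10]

6

Step 1: Count the frequency of each value:
  6: appears 3 time(s)
  7: appears 1 time(s)
  9: appears 1 time(s)
  10: appears 1 time(s)
  12: appears 1 time(s)
  15: appears 1 time(s)
  17: appears 1 time(s)
Step 2: The value 6 appears most frequently (3 times).
Step 3: Mode = 6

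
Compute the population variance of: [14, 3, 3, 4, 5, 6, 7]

12.5714

Step 1: Compute the mean: (14 + 3 + 3 + 4 + 5 + 6 + 7) / 7 = 6
Step 2: Compute squared deviations from the mean:
  (14 - 6)^2 = 64
  (3 - 6)^2 = 9
  (3 - 6)^2 = 9
  (4 - 6)^2 = 4
  (5 - 6)^2 = 1
  (6 - 6)^2 = 0
  (7 - 6)^2 = 1
Step 3: Sum of squared deviations = 88
Step 4: Population variance = 88 / 7 = 12.5714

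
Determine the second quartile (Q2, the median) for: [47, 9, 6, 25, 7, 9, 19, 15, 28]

15

Step 1: Sort the data: [6, 7, 9, 9, 15, 19, 25, 28, 47]
Step 2: n = 9
Step 3: Q2 is the median. Since n is odd, it is the middle value at position 5: 15
Step 4: Q2 = 15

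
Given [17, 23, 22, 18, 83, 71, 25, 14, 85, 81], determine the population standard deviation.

29.8176

Step 1: Compute the mean: 43.9
Step 2: Sum of squared deviations from the mean: 8890.9
Step 3: Population variance = 8890.9 / 10 = 889.09
Step 4: Standard deviation = sqrt(889.09) = 29.8176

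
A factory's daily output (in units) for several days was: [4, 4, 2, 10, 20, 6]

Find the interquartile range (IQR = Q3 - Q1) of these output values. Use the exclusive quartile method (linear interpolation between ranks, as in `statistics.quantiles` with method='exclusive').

9

Step 1: Sort the data: [2, 4, 4, 6, 10, 20]
Step 2: n = 6
Step 3: Using the exclusive quartile method:
  Q1 = 3.5
  Q2 (median) = 5
  Q3 = 12.5
  IQR = Q3 - Q1 = 12.5 - 3.5 = 9
Step 4: IQR = 9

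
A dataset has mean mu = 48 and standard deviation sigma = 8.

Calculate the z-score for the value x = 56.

1

Step 1: Recall the z-score formula: z = (x - mu) / sigma
Step 2: Substitute values: z = (56 - 48) / 8
Step 3: z = 8 / 8 = 1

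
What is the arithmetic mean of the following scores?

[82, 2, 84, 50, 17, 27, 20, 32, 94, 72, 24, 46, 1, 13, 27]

39.4

Step 1: Sum all values: 82 + 2 + 84 + 50 + 17 + 27 + 20 + 32 + 94 + 72 + 24 + 46 + 1 + 13 + 27 = 591
Step 2: Count the number of values: n = 15
Step 3: Mean = sum / n = 591 / 15 = 39.4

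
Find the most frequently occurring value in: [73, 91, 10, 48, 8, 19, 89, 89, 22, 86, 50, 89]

89

Step 1: Count the frequency of each value:
  8: appears 1 time(s)
  10: appears 1 time(s)
  19: appears 1 time(s)
  22: appears 1 time(s)
  48: appears 1 time(s)
  50: appears 1 time(s)
  73: appears 1 time(s)
  86: appears 1 time(s)
  89: appears 3 time(s)
  91: appears 1 time(s)
Step 2: The value 89 appears most frequently (3 times).
Step 3: Mode = 89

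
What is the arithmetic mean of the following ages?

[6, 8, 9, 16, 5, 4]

8

Step 1: Sum all values: 6 + 8 + 9 + 16 + 5 + 4 = 48
Step 2: Count the number of values: n = 6
Step 3: Mean = sum / n = 48 / 6 = 8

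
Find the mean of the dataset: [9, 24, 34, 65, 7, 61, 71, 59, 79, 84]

49.3

Step 1: Sum all values: 9 + 24 + 34 + 65 + 7 + 61 + 71 + 59 + 79 + 84 = 493
Step 2: Count the number of values: n = 10
Step 3: Mean = sum / n = 493 / 10 = 49.3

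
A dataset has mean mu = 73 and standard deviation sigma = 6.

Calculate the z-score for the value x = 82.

1.5

Step 1: Recall the z-score formula: z = (x - mu) / sigma
Step 2: Substitute values: z = (82 - 73) / 6
Step 3: z = 9 / 6 = 1.5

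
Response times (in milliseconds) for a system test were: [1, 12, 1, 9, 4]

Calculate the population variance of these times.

19.44

Step 1: Compute the mean: (1 + 12 + 1 + 9 + 4) / 5 = 5.4
Step 2: Compute squared deviations from the mean:
  (1 - 5.4)^2 = 19.36
  (12 - 5.4)^2 = 43.56
  (1 - 5.4)^2 = 19.36
  (9 - 5.4)^2 = 12.96
  (4 - 5.4)^2 = 1.96
Step 3: Sum of squared deviations = 97.2
Step 4: Population variance = 97.2 / 5 = 19.44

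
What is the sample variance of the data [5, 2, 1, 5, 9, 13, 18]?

37.9524

Step 1: Compute the mean: (5 + 2 + 1 + 5 + 9 + 13 + 18) / 7 = 7.5714
Step 2: Compute squared deviations from the mean:
  (5 - 7.5714)^2 = 6.6122
  (2 - 7.5714)^2 = 31.0408
  (1 - 7.5714)^2 = 43.1837
  (5 - 7.5714)^2 = 6.6122
  (9 - 7.5714)^2 = 2.0408
  (13 - 7.5714)^2 = 29.4694
  (18 - 7.5714)^2 = 108.7551
Step 3: Sum of squared deviations = 227.7143
Step 4: Sample variance = 227.7143 / 6 = 37.9524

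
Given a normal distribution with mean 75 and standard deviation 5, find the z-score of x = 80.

1

Step 1: Recall the z-score formula: z = (x - mu) / sigma
Step 2: Substitute values: z = (80 - 75) / 5
Step 3: z = 5 / 5 = 1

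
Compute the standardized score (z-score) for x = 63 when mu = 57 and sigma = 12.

0.5

Step 1: Recall the z-score formula: z = (x - mu) / sigma
Step 2: Substitute values: z = (63 - 57) / 12
Step 3: z = 6 / 12 = 0.5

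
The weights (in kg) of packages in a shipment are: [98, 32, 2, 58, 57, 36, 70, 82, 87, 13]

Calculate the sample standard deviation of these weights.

32.1118

Step 1: Compute the mean: 53.5
Step 2: Sum of squared deviations from the mean: 9280.5
Step 3: Sample variance = 9280.5 / 9 = 1031.1667
Step 4: Standard deviation = sqrt(1031.1667) = 32.1118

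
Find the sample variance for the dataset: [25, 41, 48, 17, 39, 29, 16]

152.2381

Step 1: Compute the mean: (25 + 41 + 48 + 17 + 39 + 29 + 16) / 7 = 30.7143
Step 2: Compute squared deviations from the mean:
  (25 - 30.7143)^2 = 32.6531
  (41 - 30.7143)^2 = 105.7959
  (48 - 30.7143)^2 = 298.7959
  (17 - 30.7143)^2 = 188.0816
  (39 - 30.7143)^2 = 68.6531
  (29 - 30.7143)^2 = 2.9388
  (16 - 30.7143)^2 = 216.5102
Step 3: Sum of squared deviations = 913.4286
Step 4: Sample variance = 913.4286 / 6 = 152.2381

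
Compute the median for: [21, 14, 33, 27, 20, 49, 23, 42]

25

Step 1: Sort the data in ascending order: [14, 20, 21, 23, 27, 33, 42, 49]
Step 2: The number of values is n = 8.
Step 3: Since n is even, the median is the average of positions 4 and 5:
  Median = (23 + 27) / 2 = 25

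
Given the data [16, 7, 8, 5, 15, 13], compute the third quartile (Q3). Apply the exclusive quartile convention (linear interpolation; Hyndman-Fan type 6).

15.25

Step 1: Sort the data: [5, 7, 8, 13, 15, 16]
Step 2: n = 6
Step 3: Using the exclusive quartile method:
  Q1 = 6.5
  Q2 (median) = 10.5
  Q3 = 15.25
  IQR = Q3 - Q1 = 15.25 - 6.5 = 8.75
Step 4: Q3 = 15.25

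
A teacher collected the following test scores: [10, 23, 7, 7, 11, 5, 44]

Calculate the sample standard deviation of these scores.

13.9847

Step 1: Compute the mean: 15.2857
Step 2: Sum of squared deviations from the mean: 1173.4286
Step 3: Sample variance = 1173.4286 / 6 = 195.5714
Step 4: Standard deviation = sqrt(195.5714) = 13.9847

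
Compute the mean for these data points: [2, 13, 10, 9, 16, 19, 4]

10.4286

Step 1: Sum all values: 2 + 13 + 10 + 9 + 16 + 19 + 4 = 73
Step 2: Count the number of values: n = 7
Step 3: Mean = sum / n = 73 / 7 = 10.4286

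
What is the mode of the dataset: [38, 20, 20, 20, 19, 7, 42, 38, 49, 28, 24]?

20

Step 1: Count the frequency of each value:
  7: appears 1 time(s)
  19: appears 1 time(s)
  20: appears 3 time(s)
  24: appears 1 time(s)
  28: appears 1 time(s)
  38: appears 2 time(s)
  42: appears 1 time(s)
  49: appears 1 time(s)
Step 2: The value 20 appears most frequently (3 times).
Step 3: Mode = 20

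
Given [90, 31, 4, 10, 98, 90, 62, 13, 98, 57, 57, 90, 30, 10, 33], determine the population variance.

1156.6489

Step 1: Compute the mean: (90 + 31 + 4 + 10 + 98 + 90 + 62 + 13 + 98 + 57 + 57 + 90 + 30 + 10 + 33) / 15 = 51.5333
Step 2: Compute squared deviations from the mean:
  (90 - 51.5333)^2 = 1479.6844
  (31 - 51.5333)^2 = 421.6178
  (4 - 51.5333)^2 = 2259.4178
  (10 - 51.5333)^2 = 1725.0178
  (98 - 51.5333)^2 = 2159.1511
  (90 - 51.5333)^2 = 1479.6844
  (62 - 51.5333)^2 = 109.5511
  (13 - 51.5333)^2 = 1484.8178
  (98 - 51.5333)^2 = 2159.1511
  (57 - 51.5333)^2 = 29.8844
  (57 - 51.5333)^2 = 29.8844
  (90 - 51.5333)^2 = 1479.6844
  (30 - 51.5333)^2 = 463.6844
  (10 - 51.5333)^2 = 1725.0178
  (33 - 51.5333)^2 = 343.4844
Step 3: Sum of squared deviations = 17349.7333
Step 4: Population variance = 17349.7333 / 15 = 1156.6489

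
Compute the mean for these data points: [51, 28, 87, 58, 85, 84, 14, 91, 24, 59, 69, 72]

60.1667

Step 1: Sum all values: 51 + 28 + 87 + 58 + 85 + 84 + 14 + 91 + 24 + 59 + 69 + 72 = 722
Step 2: Count the number of values: n = 12
Step 3: Mean = sum / n = 722 / 12 = 60.1667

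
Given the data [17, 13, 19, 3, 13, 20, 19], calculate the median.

17

Step 1: Sort the data in ascending order: [3, 13, 13, 17, 19, 19, 20]
Step 2: The number of values is n = 7.
Step 3: Since n is odd, the median is the middle value at position 4: 17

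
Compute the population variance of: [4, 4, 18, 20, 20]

56.96

Step 1: Compute the mean: (4 + 4 + 18 + 20 + 20) / 5 = 13.2
Step 2: Compute squared deviations from the mean:
  (4 - 13.2)^2 = 84.64
  (4 - 13.2)^2 = 84.64
  (18 - 13.2)^2 = 23.04
  (20 - 13.2)^2 = 46.24
  (20 - 13.2)^2 = 46.24
Step 3: Sum of squared deviations = 284.8
Step 4: Population variance = 284.8 / 5 = 56.96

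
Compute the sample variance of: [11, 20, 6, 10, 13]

26.5

Step 1: Compute the mean: (11 + 20 + 6 + 10 + 13) / 5 = 12
Step 2: Compute squared deviations from the mean:
  (11 - 12)^2 = 1
  (20 - 12)^2 = 64
  (6 - 12)^2 = 36
  (10 - 12)^2 = 4
  (13 - 12)^2 = 1
Step 3: Sum of squared deviations = 106
Step 4: Sample variance = 106 / 4 = 26.5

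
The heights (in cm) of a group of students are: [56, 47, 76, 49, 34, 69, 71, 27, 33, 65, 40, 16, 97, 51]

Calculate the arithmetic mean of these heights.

52.2143

Step 1: Sum all values: 56 + 47 + 76 + 49 + 34 + 69 + 71 + 27 + 33 + 65 + 40 + 16 + 97 + 51 = 731
Step 2: Count the number of values: n = 14
Step 3: Mean = sum / n = 731 / 14 = 52.2143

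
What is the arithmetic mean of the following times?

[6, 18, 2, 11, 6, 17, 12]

10.2857

Step 1: Sum all values: 6 + 18 + 2 + 11 + 6 + 17 + 12 = 72
Step 2: Count the number of values: n = 7
Step 3: Mean = sum / n = 72 / 7 = 10.2857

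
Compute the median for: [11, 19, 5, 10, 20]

11

Step 1: Sort the data in ascending order: [5, 10, 11, 19, 20]
Step 2: The number of values is n = 5.
Step 3: Since n is odd, the median is the middle value at position 3: 11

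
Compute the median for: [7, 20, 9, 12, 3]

9

Step 1: Sort the data in ascending order: [3, 7, 9, 12, 20]
Step 2: The number of values is n = 5.
Step 3: Since n is odd, the median is the middle value at position 3: 9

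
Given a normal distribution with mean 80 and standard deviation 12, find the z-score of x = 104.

2

Step 1: Recall the z-score formula: z = (x - mu) / sigma
Step 2: Substitute values: z = (104 - 80) / 12
Step 3: z = 24 / 12 = 2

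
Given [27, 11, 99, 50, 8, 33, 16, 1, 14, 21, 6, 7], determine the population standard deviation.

26.0271

Step 1: Compute the mean: 24.4167
Step 2: Sum of squared deviations from the mean: 8128.9167
Step 3: Population variance = 8128.9167 / 12 = 677.4097
Step 4: Standard deviation = sqrt(677.4097) = 26.0271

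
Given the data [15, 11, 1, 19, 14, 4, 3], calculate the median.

11

Step 1: Sort the data in ascending order: [1, 3, 4, 11, 14, 15, 19]
Step 2: The number of values is n = 7.
Step 3: Since n is odd, the median is the middle value at position 4: 11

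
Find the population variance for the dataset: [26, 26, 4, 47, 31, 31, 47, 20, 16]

170.0247

Step 1: Compute the mean: (26 + 26 + 4 + 47 + 31 + 31 + 47 + 20 + 16) / 9 = 27.5556
Step 2: Compute squared deviations from the mean:
  (26 - 27.5556)^2 = 2.4198
  (26 - 27.5556)^2 = 2.4198
  (4 - 27.5556)^2 = 554.8642
  (47 - 27.5556)^2 = 378.0864
  (31 - 27.5556)^2 = 11.8642
  (31 - 27.5556)^2 = 11.8642
  (47 - 27.5556)^2 = 378.0864
  (20 - 27.5556)^2 = 57.0864
  (16 - 27.5556)^2 = 133.5309
Step 3: Sum of squared deviations = 1530.2222
Step 4: Population variance = 1530.2222 / 9 = 170.0247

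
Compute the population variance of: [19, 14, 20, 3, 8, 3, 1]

54.2041

Step 1: Compute the mean: (19 + 14 + 20 + 3 + 8 + 3 + 1) / 7 = 9.7143
Step 2: Compute squared deviations from the mean:
  (19 - 9.7143)^2 = 86.2245
  (14 - 9.7143)^2 = 18.3673
  (20 - 9.7143)^2 = 105.7959
  (3 - 9.7143)^2 = 45.0816
  (8 - 9.7143)^2 = 2.9388
  (3 - 9.7143)^2 = 45.0816
  (1 - 9.7143)^2 = 75.9388
Step 3: Sum of squared deviations = 379.4286
Step 4: Population variance = 379.4286 / 7 = 54.2041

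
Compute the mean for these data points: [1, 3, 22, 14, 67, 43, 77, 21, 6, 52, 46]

32

Step 1: Sum all values: 1 + 3 + 22 + 14 + 67 + 43 + 77 + 21 + 6 + 52 + 46 = 352
Step 2: Count the number of values: n = 11
Step 3: Mean = sum / n = 352 / 11 = 32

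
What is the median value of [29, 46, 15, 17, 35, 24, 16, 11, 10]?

17

Step 1: Sort the data in ascending order: [10, 11, 15, 16, 17, 24, 29, 35, 46]
Step 2: The number of values is n = 9.
Step 3: Since n is odd, the median is the middle value at position 5: 17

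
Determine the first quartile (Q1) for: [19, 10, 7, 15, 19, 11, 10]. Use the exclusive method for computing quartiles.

10

Step 1: Sort the data: [7, 10, 10, 11, 15, 19, 19]
Step 2: n = 7
Step 3: Using the exclusive quartile method:
  Q1 = 10
  Q2 (median) = 11
  Q3 = 19
  IQR = Q3 - Q1 = 19 - 10 = 9
Step 4: Q1 = 10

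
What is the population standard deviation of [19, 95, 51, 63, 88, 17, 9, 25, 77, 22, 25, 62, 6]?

29.8406

Step 1: Compute the mean: 43
Step 2: Sum of squared deviations from the mean: 11576
Step 3: Population variance = 11576 / 13 = 890.4615
Step 4: Standard deviation = sqrt(890.4615) = 29.8406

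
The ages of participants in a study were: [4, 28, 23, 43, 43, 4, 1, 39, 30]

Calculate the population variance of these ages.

258.7654

Step 1: Compute the mean: (4 + 28 + 23 + 43 + 43 + 4 + 1 + 39 + 30) / 9 = 23.8889
Step 2: Compute squared deviations from the mean:
  (4 - 23.8889)^2 = 395.5679
  (28 - 23.8889)^2 = 16.9012
  (23 - 23.8889)^2 = 0.7901
  (43 - 23.8889)^2 = 365.2346
  (43 - 23.8889)^2 = 365.2346
  (4 - 23.8889)^2 = 395.5679
  (1 - 23.8889)^2 = 523.9012
  (39 - 23.8889)^2 = 228.3457
  (30 - 23.8889)^2 = 37.3457
Step 3: Sum of squared deviations = 2328.8889
Step 4: Population variance = 2328.8889 / 9 = 258.7654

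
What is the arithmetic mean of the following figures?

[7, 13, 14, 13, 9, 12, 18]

12.2857

Step 1: Sum all values: 7 + 13 + 14 + 13 + 9 + 12 + 18 = 86
Step 2: Count the number of values: n = 7
Step 3: Mean = sum / n = 86 / 7 = 12.2857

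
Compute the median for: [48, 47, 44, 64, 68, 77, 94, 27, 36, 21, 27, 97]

47.5

Step 1: Sort the data in ascending order: [21, 27, 27, 36, 44, 47, 48, 64, 68, 77, 94, 97]
Step 2: The number of values is n = 12.
Step 3: Since n is even, the median is the average of positions 6 and 7:
  Median = (47 + 48) / 2 = 47.5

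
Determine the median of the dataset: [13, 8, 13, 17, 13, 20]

13

Step 1: Sort the data in ascending order: [8, 13, 13, 13, 17, 20]
Step 2: The number of values is n = 6.
Step 3: Since n is even, the median is the average of positions 3 and 4:
  Median = (13 + 13) / 2 = 13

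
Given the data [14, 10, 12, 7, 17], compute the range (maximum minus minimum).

10

Step 1: Identify the maximum value: max = 17
Step 2: Identify the minimum value: min = 7
Step 3: Range = max - min = 17 - 7 = 10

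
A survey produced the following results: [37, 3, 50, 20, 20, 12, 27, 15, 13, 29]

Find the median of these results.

20

Step 1: Sort the data in ascending order: [3, 12, 13, 15, 20, 20, 27, 29, 37, 50]
Step 2: The number of values is n = 10.
Step 3: Since n is even, the median is the average of positions 5 and 6:
  Median = (20 + 20) / 2 = 20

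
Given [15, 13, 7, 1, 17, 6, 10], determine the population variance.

26.9796

Step 1: Compute the mean: (15 + 13 + 7 + 1 + 17 + 6 + 10) / 7 = 9.8571
Step 2: Compute squared deviations from the mean:
  (15 - 9.8571)^2 = 26.449
  (13 - 9.8571)^2 = 9.8776
  (7 - 9.8571)^2 = 8.1633
  (1 - 9.8571)^2 = 78.449
  (17 - 9.8571)^2 = 51.0204
  (6 - 9.8571)^2 = 14.8776
  (10 - 9.8571)^2 = 0.0204
Step 3: Sum of squared deviations = 188.8571
Step 4: Population variance = 188.8571 / 7 = 26.9796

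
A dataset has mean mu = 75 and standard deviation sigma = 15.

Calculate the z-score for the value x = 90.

1

Step 1: Recall the z-score formula: z = (x - mu) / sigma
Step 2: Substitute values: z = (90 - 75) / 15
Step 3: z = 15 / 15 = 1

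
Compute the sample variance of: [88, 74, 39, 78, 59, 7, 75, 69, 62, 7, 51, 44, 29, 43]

639.7198

Step 1: Compute the mean: (88 + 74 + 39 + 78 + 59 + 7 + 75 + 69 + 62 + 7 + 51 + 44 + 29 + 43) / 14 = 51.7857
Step 2: Compute squared deviations from the mean:
  (88 - 51.7857)^2 = 1311.4745
  (74 - 51.7857)^2 = 493.4745
  (39 - 51.7857)^2 = 163.4745
  (78 - 51.7857)^2 = 687.1888
  (59 - 51.7857)^2 = 52.0459
  (7 - 51.7857)^2 = 2005.7602
  (75 - 51.7857)^2 = 538.9031
  (69 - 51.7857)^2 = 296.3316
  (62 - 51.7857)^2 = 104.3316
  (7 - 51.7857)^2 = 2005.7602
  (51 - 51.7857)^2 = 0.6173
  (44 - 51.7857)^2 = 60.6173
  (29 - 51.7857)^2 = 519.1888
  (43 - 51.7857)^2 = 77.1888
Step 3: Sum of squared deviations = 8316.3571
Step 4: Sample variance = 8316.3571 / 13 = 639.7198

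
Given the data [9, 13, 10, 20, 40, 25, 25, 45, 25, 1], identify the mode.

25

Step 1: Count the frequency of each value:
  1: appears 1 time(s)
  9: appears 1 time(s)
  10: appears 1 time(s)
  13: appears 1 time(s)
  20: appears 1 time(s)
  25: appears 3 time(s)
  40: appears 1 time(s)
  45: appears 1 time(s)
Step 2: The value 25 appears most frequently (3 times).
Step 3: Mode = 25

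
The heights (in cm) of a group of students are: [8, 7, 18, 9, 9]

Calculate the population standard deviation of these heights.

3.9699

Step 1: Compute the mean: 10.2
Step 2: Sum of squared deviations from the mean: 78.8
Step 3: Population variance = 78.8 / 5 = 15.76
Step 4: Standard deviation = sqrt(15.76) = 3.9699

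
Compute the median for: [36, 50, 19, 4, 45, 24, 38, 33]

34.5

Step 1: Sort the data in ascending order: [4, 19, 24, 33, 36, 38, 45, 50]
Step 2: The number of values is n = 8.
Step 3: Since n is even, the median is the average of positions 4 and 5:
  Median = (33 + 36) / 2 = 34.5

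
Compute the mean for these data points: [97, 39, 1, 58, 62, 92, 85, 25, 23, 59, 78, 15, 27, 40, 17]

47.8667

Step 1: Sum all values: 97 + 39 + 1 + 58 + 62 + 92 + 85 + 25 + 23 + 59 + 78 + 15 + 27 + 40 + 17 = 718
Step 2: Count the number of values: n = 15
Step 3: Mean = sum / n = 718 / 15 = 47.8667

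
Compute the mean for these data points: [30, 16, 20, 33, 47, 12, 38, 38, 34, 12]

28

Step 1: Sum all values: 30 + 16 + 20 + 33 + 47 + 12 + 38 + 38 + 34 + 12 = 280
Step 2: Count the number of values: n = 10
Step 3: Mean = sum / n = 280 / 10 = 28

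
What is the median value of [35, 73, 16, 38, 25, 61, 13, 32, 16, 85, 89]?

35

Step 1: Sort the data in ascending order: [13, 16, 16, 25, 32, 35, 38, 61, 73, 85, 89]
Step 2: The number of values is n = 11.
Step 3: Since n is odd, the median is the middle value at position 6: 35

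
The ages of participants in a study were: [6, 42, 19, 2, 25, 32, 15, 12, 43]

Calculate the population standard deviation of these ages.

13.9982

Step 1: Compute the mean: 21.7778
Step 2: Sum of squared deviations from the mean: 1763.5556
Step 3: Population variance = 1763.5556 / 9 = 195.9506
Step 4: Standard deviation = sqrt(195.9506) = 13.9982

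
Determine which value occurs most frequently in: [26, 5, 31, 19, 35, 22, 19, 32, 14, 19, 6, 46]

19

Step 1: Count the frequency of each value:
  5: appears 1 time(s)
  6: appears 1 time(s)
  14: appears 1 time(s)
  19: appears 3 time(s)
  22: appears 1 time(s)
  26: appears 1 time(s)
  31: appears 1 time(s)
  32: appears 1 time(s)
  35: appears 1 time(s)
  46: appears 1 time(s)
Step 2: The value 19 appears most frequently (3 times).
Step 3: Mode = 19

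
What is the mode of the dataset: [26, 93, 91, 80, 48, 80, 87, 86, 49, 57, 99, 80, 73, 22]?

80

Step 1: Count the frequency of each value:
  22: appears 1 time(s)
  26: appears 1 time(s)
  48: appears 1 time(s)
  49: appears 1 time(s)
  57: appears 1 time(s)
  73: appears 1 time(s)
  80: appears 3 time(s)
  86: appears 1 time(s)
  87: appears 1 time(s)
  91: appears 1 time(s)
  93: appears 1 time(s)
  99: appears 1 time(s)
Step 2: The value 80 appears most frequently (3 times).
Step 3: Mode = 80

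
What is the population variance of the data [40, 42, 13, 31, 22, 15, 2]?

188.2449

Step 1: Compute the mean: (40 + 42 + 13 + 31 + 22 + 15 + 2) / 7 = 23.5714
Step 2: Compute squared deviations from the mean:
  (40 - 23.5714)^2 = 269.898
  (42 - 23.5714)^2 = 339.6122
  (13 - 23.5714)^2 = 111.7551
  (31 - 23.5714)^2 = 55.1837
  (22 - 23.5714)^2 = 2.4694
  (15 - 23.5714)^2 = 73.4694
  (2 - 23.5714)^2 = 465.3265
Step 3: Sum of squared deviations = 1317.7143
Step 4: Population variance = 1317.7143 / 7 = 188.2449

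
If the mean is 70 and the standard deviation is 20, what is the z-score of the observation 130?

3

Step 1: Recall the z-score formula: z = (x - mu) / sigma
Step 2: Substitute values: z = (130 - 70) / 20
Step 3: z = 60 / 20 = 3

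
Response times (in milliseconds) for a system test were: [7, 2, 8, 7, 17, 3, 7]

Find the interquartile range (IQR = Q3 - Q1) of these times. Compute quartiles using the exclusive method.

5

Step 1: Sort the data: [2, 3, 7, 7, 7, 8, 17]
Step 2: n = 7
Step 3: Using the exclusive quartile method:
  Q1 = 3
  Q2 (median) = 7
  Q3 = 8
  IQR = Q3 - Q1 = 8 - 3 = 5
Step 4: IQR = 5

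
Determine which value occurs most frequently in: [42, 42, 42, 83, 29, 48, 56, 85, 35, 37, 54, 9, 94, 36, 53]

42

Step 1: Count the frequency of each value:
  9: appears 1 time(s)
  29: appears 1 time(s)
  35: appears 1 time(s)
  36: appears 1 time(s)
  37: appears 1 time(s)
  42: appears 3 time(s)
  48: appears 1 time(s)
  53: appears 1 time(s)
  54: appears 1 time(s)
  56: appears 1 time(s)
  83: appears 1 time(s)
  85: appears 1 time(s)
  94: appears 1 time(s)
Step 2: The value 42 appears most frequently (3 times).
Step 3: Mode = 42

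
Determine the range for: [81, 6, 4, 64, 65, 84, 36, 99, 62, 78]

95

Step 1: Identify the maximum value: max = 99
Step 2: Identify the minimum value: min = 4
Step 3: Range = max - min = 99 - 4 = 95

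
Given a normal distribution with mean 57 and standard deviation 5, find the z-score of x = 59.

0.4

Step 1: Recall the z-score formula: z = (x - mu) / sigma
Step 2: Substitute values: z = (59 - 57) / 5
Step 3: z = 2 / 5 = 0.4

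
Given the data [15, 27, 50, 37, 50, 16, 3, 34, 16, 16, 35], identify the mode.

16

Step 1: Count the frequency of each value:
  3: appears 1 time(s)
  15: appears 1 time(s)
  16: appears 3 time(s)
  27: appears 1 time(s)
  34: appears 1 time(s)
  35: appears 1 time(s)
  37: appears 1 time(s)
  50: appears 2 time(s)
Step 2: The value 16 appears most frequently (3 times).
Step 3: Mode = 16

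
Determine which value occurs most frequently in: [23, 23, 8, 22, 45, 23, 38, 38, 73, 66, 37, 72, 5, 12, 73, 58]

23

Step 1: Count the frequency of each value:
  5: appears 1 time(s)
  8: appears 1 time(s)
  12: appears 1 time(s)
  22: appears 1 time(s)
  23: appears 3 time(s)
  37: appears 1 time(s)
  38: appears 2 time(s)
  45: appears 1 time(s)
  58: appears 1 time(s)
  66: appears 1 time(s)
  72: appears 1 time(s)
  73: appears 2 time(s)
Step 2: The value 23 appears most frequently (3 times).
Step 3: Mode = 23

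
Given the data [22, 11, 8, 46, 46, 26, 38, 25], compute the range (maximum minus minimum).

38

Step 1: Identify the maximum value: max = 46
Step 2: Identify the minimum value: min = 8
Step 3: Range = max - min = 46 - 8 = 38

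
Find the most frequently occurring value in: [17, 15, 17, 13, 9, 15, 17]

17

Step 1: Count the frequency of each value:
  9: appears 1 time(s)
  13: appears 1 time(s)
  15: appears 2 time(s)
  17: appears 3 time(s)
Step 2: The value 17 appears most frequently (3 times).
Step 3: Mode = 17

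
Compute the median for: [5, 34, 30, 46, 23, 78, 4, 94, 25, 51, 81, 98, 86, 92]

48.5

Step 1: Sort the data in ascending order: [4, 5, 23, 25, 30, 34, 46, 51, 78, 81, 86, 92, 94, 98]
Step 2: The number of values is n = 14.
Step 3: Since n is even, the median is the average of positions 7 and 8:
  Median = (46 + 51) / 2 = 48.5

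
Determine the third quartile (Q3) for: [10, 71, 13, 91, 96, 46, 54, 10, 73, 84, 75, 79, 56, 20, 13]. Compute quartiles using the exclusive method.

79

Step 1: Sort the data: [10, 10, 13, 13, 20, 46, 54, 56, 71, 73, 75, 79, 84, 91, 96]
Step 2: n = 15
Step 3: Using the exclusive quartile method:
  Q1 = 13
  Q2 (median) = 56
  Q3 = 79
  IQR = Q3 - Q1 = 79 - 13 = 66
Step 4: Q3 = 79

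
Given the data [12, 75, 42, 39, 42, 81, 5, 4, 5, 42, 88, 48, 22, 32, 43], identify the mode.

42

Step 1: Count the frequency of each value:
  4: appears 1 time(s)
  5: appears 2 time(s)
  12: appears 1 time(s)
  22: appears 1 time(s)
  32: appears 1 time(s)
  39: appears 1 time(s)
  42: appears 3 time(s)
  43: appears 1 time(s)
  48: appears 1 time(s)
  75: appears 1 time(s)
  81: appears 1 time(s)
  88: appears 1 time(s)
Step 2: The value 42 appears most frequently (3 times).
Step 3: Mode = 42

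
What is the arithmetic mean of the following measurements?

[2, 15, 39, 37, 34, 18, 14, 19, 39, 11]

22.8

Step 1: Sum all values: 2 + 15 + 39 + 37 + 34 + 18 + 14 + 19 + 39 + 11 = 228
Step 2: Count the number of values: n = 10
Step 3: Mean = sum / n = 228 / 10 = 22.8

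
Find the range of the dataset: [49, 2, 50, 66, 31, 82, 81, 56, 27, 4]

80

Step 1: Identify the maximum value: max = 82
Step 2: Identify the minimum value: min = 2
Step 3: Range = max - min = 82 - 2 = 80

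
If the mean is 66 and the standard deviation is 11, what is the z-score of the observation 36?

-2.7273

Step 1: Recall the z-score formula: z = (x - mu) / sigma
Step 2: Substitute values: z = (36 - 66) / 11
Step 3: z = -30 / 11 = -2.7273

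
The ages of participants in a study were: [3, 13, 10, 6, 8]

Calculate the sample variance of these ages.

14.5

Step 1: Compute the mean: (3 + 13 + 10 + 6 + 8) / 5 = 8
Step 2: Compute squared deviations from the mean:
  (3 - 8)^2 = 25
  (13 - 8)^2 = 25
  (10 - 8)^2 = 4
  (6 - 8)^2 = 4
  (8 - 8)^2 = 0
Step 3: Sum of squared deviations = 58
Step 4: Sample variance = 58 / 4 = 14.5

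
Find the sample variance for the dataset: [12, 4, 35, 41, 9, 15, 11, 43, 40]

255.25

Step 1: Compute the mean: (12 + 4 + 35 + 41 + 9 + 15 + 11 + 43 + 40) / 9 = 23.3333
Step 2: Compute squared deviations from the mean:
  (12 - 23.3333)^2 = 128.4444
  (4 - 23.3333)^2 = 373.7778
  (35 - 23.3333)^2 = 136.1111
  (41 - 23.3333)^2 = 312.1111
  (9 - 23.3333)^2 = 205.4444
  (15 - 23.3333)^2 = 69.4444
  (11 - 23.3333)^2 = 152.1111
  (43 - 23.3333)^2 = 386.7778
  (40 - 23.3333)^2 = 277.7778
Step 3: Sum of squared deviations = 2042
Step 4: Sample variance = 2042 / 8 = 255.25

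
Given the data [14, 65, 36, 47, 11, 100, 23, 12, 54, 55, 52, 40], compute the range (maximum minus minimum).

89

Step 1: Identify the maximum value: max = 100
Step 2: Identify the minimum value: min = 11
Step 3: Range = max - min = 100 - 11 = 89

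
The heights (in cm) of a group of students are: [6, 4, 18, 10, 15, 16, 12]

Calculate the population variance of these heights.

23.3878

Step 1: Compute the mean: (6 + 4 + 18 + 10 + 15 + 16 + 12) / 7 = 11.5714
Step 2: Compute squared deviations from the mean:
  (6 - 11.5714)^2 = 31.0408
  (4 - 11.5714)^2 = 57.3265
  (18 - 11.5714)^2 = 41.3265
  (10 - 11.5714)^2 = 2.4694
  (15 - 11.5714)^2 = 11.7551
  (16 - 11.5714)^2 = 19.6122
  (12 - 11.5714)^2 = 0.1837
Step 3: Sum of squared deviations = 163.7143
Step 4: Population variance = 163.7143 / 7 = 23.3878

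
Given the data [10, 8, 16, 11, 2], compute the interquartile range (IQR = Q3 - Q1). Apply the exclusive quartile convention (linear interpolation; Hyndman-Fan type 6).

8.5

Step 1: Sort the data: [2, 8, 10, 11, 16]
Step 2: n = 5
Step 3: Using the exclusive quartile method:
  Q1 = 5
  Q2 (median) = 10
  Q3 = 13.5
  IQR = Q3 - Q1 = 13.5 - 5 = 8.5
Step 4: IQR = 8.5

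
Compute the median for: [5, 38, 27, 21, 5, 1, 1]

5

Step 1: Sort the data in ascending order: [1, 1, 5, 5, 21, 27, 38]
Step 2: The number of values is n = 7.
Step 3: Since n is odd, the median is the middle value at position 4: 5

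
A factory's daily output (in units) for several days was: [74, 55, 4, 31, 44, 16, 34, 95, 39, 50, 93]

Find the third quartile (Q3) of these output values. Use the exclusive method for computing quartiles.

74

Step 1: Sort the data: [4, 16, 31, 34, 39, 44, 50, 55, 74, 93, 95]
Step 2: n = 11
Step 3: Using the exclusive quartile method:
  Q1 = 31
  Q2 (median) = 44
  Q3 = 74
  IQR = Q3 - Q1 = 74 - 31 = 43
Step 4: Q3 = 74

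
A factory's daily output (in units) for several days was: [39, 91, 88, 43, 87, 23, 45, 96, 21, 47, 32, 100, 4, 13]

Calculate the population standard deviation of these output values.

32.3297

Step 1: Compute the mean: 52.0714
Step 2: Sum of squared deviations from the mean: 14632.9286
Step 3: Population variance = 14632.9286 / 14 = 1045.2092
Step 4: Standard deviation = sqrt(1045.2092) = 32.3297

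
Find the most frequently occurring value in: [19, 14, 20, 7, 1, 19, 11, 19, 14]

19

Step 1: Count the frequency of each value:
  1: appears 1 time(s)
  7: appears 1 time(s)
  11: appears 1 time(s)
  14: appears 2 time(s)
  19: appears 3 time(s)
  20: appears 1 time(s)
Step 2: The value 19 appears most frequently (3 times).
Step 3: Mode = 19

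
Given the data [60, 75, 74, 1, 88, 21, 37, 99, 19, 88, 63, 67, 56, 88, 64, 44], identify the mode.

88

Step 1: Count the frequency of each value:
  1: appears 1 time(s)
  19: appears 1 time(s)
  21: appears 1 time(s)
  37: appears 1 time(s)
  44: appears 1 time(s)
  56: appears 1 time(s)
  60: appears 1 time(s)
  63: appears 1 time(s)
  64: appears 1 time(s)
  67: appears 1 time(s)
  74: appears 1 time(s)
  75: appears 1 time(s)
  88: appears 3 time(s)
  99: appears 1 time(s)
Step 2: The value 88 appears most frequently (3 times).
Step 3: Mode = 88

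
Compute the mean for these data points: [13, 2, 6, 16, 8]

9

Step 1: Sum all values: 13 + 2 + 6 + 16 + 8 = 45
Step 2: Count the number of values: n = 5
Step 3: Mean = sum / n = 45 / 5 = 9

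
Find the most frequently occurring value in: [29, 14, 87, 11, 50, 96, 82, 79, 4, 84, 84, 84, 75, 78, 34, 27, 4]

84

Step 1: Count the frequency of each value:
  4: appears 2 time(s)
  11: appears 1 time(s)
  14: appears 1 time(s)
  27: appears 1 time(s)
  29: appears 1 time(s)
  34: appears 1 time(s)
  50: appears 1 time(s)
  75: appears 1 time(s)
  78: appears 1 time(s)
  79: appears 1 time(s)
  82: appears 1 time(s)
  84: appears 3 time(s)
  87: appears 1 time(s)
  96: appears 1 time(s)
Step 2: The value 84 appears most frequently (3 times).
Step 3: Mode = 84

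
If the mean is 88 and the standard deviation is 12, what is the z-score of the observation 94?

0.5

Step 1: Recall the z-score formula: z = (x - mu) / sigma
Step 2: Substitute values: z = (94 - 88) / 12
Step 3: z = 6 / 12 = 0.5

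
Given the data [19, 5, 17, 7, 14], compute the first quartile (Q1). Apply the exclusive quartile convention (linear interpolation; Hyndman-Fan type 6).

6

Step 1: Sort the data: [5, 7, 14, 17, 19]
Step 2: n = 5
Step 3: Using the exclusive quartile method:
  Q1 = 6
  Q2 (median) = 14
  Q3 = 18
  IQR = Q3 - Q1 = 18 - 6 = 12
Step 4: Q1 = 6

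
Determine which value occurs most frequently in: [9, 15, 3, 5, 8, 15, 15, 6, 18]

15

Step 1: Count the frequency of each value:
  3: appears 1 time(s)
  5: appears 1 time(s)
  6: appears 1 time(s)
  8: appears 1 time(s)
  9: appears 1 time(s)
  15: appears 3 time(s)
  18: appears 1 time(s)
Step 2: The value 15 appears most frequently (3 times).
Step 3: Mode = 15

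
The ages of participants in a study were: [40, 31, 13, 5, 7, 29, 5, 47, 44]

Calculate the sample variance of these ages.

298.5278

Step 1: Compute the mean: (40 + 31 + 13 + 5 + 7 + 29 + 5 + 47 + 44) / 9 = 24.5556
Step 2: Compute squared deviations from the mean:
  (40 - 24.5556)^2 = 238.5309
  (31 - 24.5556)^2 = 41.5309
  (13 - 24.5556)^2 = 133.5309
  (5 - 24.5556)^2 = 382.4198
  (7 - 24.5556)^2 = 308.1975
  (29 - 24.5556)^2 = 19.7531
  (5 - 24.5556)^2 = 382.4198
  (47 - 24.5556)^2 = 503.7531
  (44 - 24.5556)^2 = 378.0864
Step 3: Sum of squared deviations = 2388.2222
Step 4: Sample variance = 2388.2222 / 8 = 298.5278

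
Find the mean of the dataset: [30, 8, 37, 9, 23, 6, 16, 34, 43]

22.8889

Step 1: Sum all values: 30 + 8 + 37 + 9 + 23 + 6 + 16 + 34 + 43 = 206
Step 2: Count the number of values: n = 9
Step 3: Mean = sum / n = 206 / 9 = 22.8889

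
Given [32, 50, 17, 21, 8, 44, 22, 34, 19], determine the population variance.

164.0247

Step 1: Compute the mean: (32 + 50 + 17 + 21 + 8 + 44 + 22 + 34 + 19) / 9 = 27.4444
Step 2: Compute squared deviations from the mean:
  (32 - 27.4444)^2 = 20.7531
  (50 - 27.4444)^2 = 508.7531
  (17 - 27.4444)^2 = 109.0864
  (21 - 27.4444)^2 = 41.5309
  (8 - 27.4444)^2 = 378.0864
  (44 - 27.4444)^2 = 274.0864
  (22 - 27.4444)^2 = 29.642
  (34 - 27.4444)^2 = 42.9753
  (19 - 27.4444)^2 = 71.3086
Step 3: Sum of squared deviations = 1476.2222
Step 4: Population variance = 1476.2222 / 9 = 164.0247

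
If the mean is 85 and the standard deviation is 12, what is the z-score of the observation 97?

1

Step 1: Recall the z-score formula: z = (x - mu) / sigma
Step 2: Substitute values: z = (97 - 85) / 12
Step 3: z = 12 / 12 = 1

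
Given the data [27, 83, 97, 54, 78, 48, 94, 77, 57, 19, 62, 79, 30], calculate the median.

62

Step 1: Sort the data in ascending order: [19, 27, 30, 48, 54, 57, 62, 77, 78, 79, 83, 94, 97]
Step 2: The number of values is n = 13.
Step 3: Since n is odd, the median is the middle value at position 7: 62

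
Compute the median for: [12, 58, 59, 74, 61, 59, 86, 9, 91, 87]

60

Step 1: Sort the data in ascending order: [9, 12, 58, 59, 59, 61, 74, 86, 87, 91]
Step 2: The number of values is n = 10.
Step 3: Since n is even, the median is the average of positions 5 and 6:
  Median = (59 + 61) / 2 = 60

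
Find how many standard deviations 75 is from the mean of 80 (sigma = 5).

-1

Step 1: Recall the z-score formula: z = (x - mu) / sigma
Step 2: Substitute values: z = (75 - 80) / 5
Step 3: z = -5 / 5 = -1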